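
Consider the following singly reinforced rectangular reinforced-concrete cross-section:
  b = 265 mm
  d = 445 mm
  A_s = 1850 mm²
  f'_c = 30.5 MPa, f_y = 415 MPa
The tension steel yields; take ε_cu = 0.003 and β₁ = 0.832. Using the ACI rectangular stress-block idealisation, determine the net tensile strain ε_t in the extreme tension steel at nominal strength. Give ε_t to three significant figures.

ε_t ≈ 0.00694

a = A_s f_y/(0.85 f'_c b) = 111.75 mm.
β₁ = 0.832, so c = a/β₁ = 111.75/0.832 = 134.31 mm.
From the linear strain diagram with ε_cu = 0.003: ε_t = 0.003 (d − c)/c = 0.003 × (445 − 134.31)/134.31 = 0.00694.
Since ε_t ≥ 0.005, the section is tension-controlled.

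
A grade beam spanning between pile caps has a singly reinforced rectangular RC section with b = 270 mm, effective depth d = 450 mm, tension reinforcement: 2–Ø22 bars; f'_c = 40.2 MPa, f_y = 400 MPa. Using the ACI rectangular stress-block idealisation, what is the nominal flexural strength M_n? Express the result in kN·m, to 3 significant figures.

A_s = 2 × 380 = 760 mm².
T = A_s f_y = 760 × 400 = 304000 N = 304 kN.
From C = T: a = T/(0.85 f'_c b) = 304000/(0.85 × 40.2 × 270) = 32.95 mm.
M_n = T(d − a/2) = 304 kN × (450 − 16.475) mm = 131.79 kN·m.

M_n ≈ 132 kN·m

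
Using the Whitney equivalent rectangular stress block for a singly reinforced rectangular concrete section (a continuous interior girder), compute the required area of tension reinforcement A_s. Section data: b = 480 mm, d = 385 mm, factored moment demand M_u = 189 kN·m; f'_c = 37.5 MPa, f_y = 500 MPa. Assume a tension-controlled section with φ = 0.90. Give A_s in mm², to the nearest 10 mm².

M_n = M_u/φ = 189/0.90 = 210 kN·m.
With M_n = 0.85 f'_c a b (d − a/2), solve the quadratic for a:
a = d − √(d² − 2M_n/(0.85 f'_c b)) = 385 − √(385² − 2 × 210×10⁶/(0.85 × 37.5 × 480)) = 37.47 mm.
A_s = 0.85 f'_c a b / f_y = 0.85 × 37.5 × 37.47 × 480 / 500 = 1146.6 mm².

A_s ≈ 1150 mm²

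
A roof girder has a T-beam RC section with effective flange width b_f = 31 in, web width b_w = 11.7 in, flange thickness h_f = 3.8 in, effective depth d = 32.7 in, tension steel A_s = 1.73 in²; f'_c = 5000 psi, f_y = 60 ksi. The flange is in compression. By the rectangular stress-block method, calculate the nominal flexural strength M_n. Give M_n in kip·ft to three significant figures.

M_n ≈ 279 kip·ft

Tension: T = A_s f_y = 1.73 × 60 = 103.8 kips.
Try a within the flange: a = T/(0.85 f'_c b_f) = 103.8/(0.85 × 5 × 31) = 0.788 in.
Since a = 0.788 ≤ h_f = 3.8 in, the stress block lies entirely in the flange; analyse as a rectangular beam of width b_f.
M_n = T(d − a/2) = 103.8 × (32.7 − 0.394) = 3353.4 kip·in.
M_n = 3353.4/12 = 279.45 kip·ft.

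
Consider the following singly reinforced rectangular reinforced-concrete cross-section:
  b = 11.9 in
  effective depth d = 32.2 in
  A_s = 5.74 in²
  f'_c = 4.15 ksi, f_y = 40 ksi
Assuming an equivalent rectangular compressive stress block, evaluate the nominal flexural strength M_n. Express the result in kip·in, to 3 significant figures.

T = A_s f_y = 5.74 × 40 = 229.6 kips.
a = T/(0.85 f'_c b) = 229.6/(0.85 × 4.15 × 11.9) = 5.470 in.
M_n = T(d − a/2) = 229.6 × (32.2 − 2.735) = 6765.2 kip·in.

M_n ≈ 6770 kip·in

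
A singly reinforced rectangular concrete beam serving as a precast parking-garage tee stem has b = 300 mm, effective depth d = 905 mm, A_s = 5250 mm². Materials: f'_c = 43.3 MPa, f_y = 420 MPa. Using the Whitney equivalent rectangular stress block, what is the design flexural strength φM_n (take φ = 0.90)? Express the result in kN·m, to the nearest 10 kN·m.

T = A_s f_y = 5250 × 420 = 2205000 N = 2205 kN.
From C = T: a = T/(0.85 f'_c b) = 2205000/(0.85 × 43.3 × 300) = 199.70 mm.
M_n = T(d − a/2) = 2205 kN × (905 − 99.85) mm = 1775.36 kN·m.
φM_n = 0.90 × 1775.36 = 1597.82 kN·m.

φM_n ≈ 1600 kN·m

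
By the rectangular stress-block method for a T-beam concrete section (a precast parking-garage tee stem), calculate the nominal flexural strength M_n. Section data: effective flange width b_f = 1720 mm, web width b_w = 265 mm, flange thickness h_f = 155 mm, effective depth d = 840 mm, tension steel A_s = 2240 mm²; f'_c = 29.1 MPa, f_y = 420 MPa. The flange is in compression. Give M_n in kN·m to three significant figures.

M_n ≈ 780 kN·m

Tension: T = A_s f_y = 2240 × 420 = 940800 N.
Try a within the flange: a = T/(0.85 f'_c b_f) = 940800/(0.85 × 29.1 × 1720) = 22.11 mm.
Since a = 22.11 ≤ h_f = 155 mm, the stress block lies entirely in the flange; analyse as a rectangular beam of width b_f.
M_n = T(d − a/2) = 940800 × (840 − 11.055) = 779.87 × 10⁶ N·mm.
M_n = 779.87 kN·m.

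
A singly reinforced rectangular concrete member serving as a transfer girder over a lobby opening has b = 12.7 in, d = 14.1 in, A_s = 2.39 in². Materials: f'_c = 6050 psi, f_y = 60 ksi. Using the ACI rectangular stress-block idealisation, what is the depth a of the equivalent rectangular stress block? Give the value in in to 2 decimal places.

a ≈ 2.20 in

T = A_s f_y = 2.39 × 60 = 143.4 kips.
a = T/(0.85 f'_c b) = 143.4/(0.85 × 6.05 × 12.7) = 2.20 in.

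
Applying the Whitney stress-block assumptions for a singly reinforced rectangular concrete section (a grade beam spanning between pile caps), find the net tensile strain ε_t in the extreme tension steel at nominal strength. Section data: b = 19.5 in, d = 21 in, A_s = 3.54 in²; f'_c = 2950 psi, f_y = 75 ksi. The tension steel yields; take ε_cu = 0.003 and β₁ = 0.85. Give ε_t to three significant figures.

a = A_s f_y/(0.85 f'_c b) = 5.430 in.
β₁ = 0.85, so c = a/β₁ = 5.430/0.85 = 6.388 in.
From the linear strain diagram with ε_cu = 0.003: ε_t = 0.003 (d − c)/c = 0.003 × (21 − 6.388)/6.388 = 0.00686.
Since ε_t ≥ 0.005, the section is tension-controlled.

ε_t ≈ 0.00686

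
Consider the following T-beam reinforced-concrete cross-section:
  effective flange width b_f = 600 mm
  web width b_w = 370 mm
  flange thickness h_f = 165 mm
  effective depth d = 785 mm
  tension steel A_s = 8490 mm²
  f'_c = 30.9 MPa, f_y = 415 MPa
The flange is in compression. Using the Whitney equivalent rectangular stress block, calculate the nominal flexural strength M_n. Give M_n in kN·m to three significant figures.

Tension: T = A_s f_y = 8490 × 415 = 3523350 N.
Try a within the flange: a = T/(0.85 f'_c b_f) = 3523350/(0.85 × 30.9 × 600) = 223.58 mm.
a = 223.58 > h_f = 165 mm: the block extends into the web. Split into flange-overhang and web parts.
C_f = 0.85 f'_c (b_f − b_w) h_f = 0.85 × 30.9 × (600 − 370) × 165 = 996757 N.
Remaining web compression depth: a_w = (T − C_f)/(0.85 f'_c b_w) = (3523350 − 996757)/(0.85 × 30.9 × 370) = 259.99 mm.
M_n = C_f(d − h_f/2) + (T − C_f)(d − a_w/2) = 996757 × (785 − 82.5) + 2526593 × (785 − 129.995) = 700.22 + 1654.93 = 2355.15 × 10⁶ N·mm.
M_n = 2355.15 kN·m.

M_n ≈ 2360 kN·m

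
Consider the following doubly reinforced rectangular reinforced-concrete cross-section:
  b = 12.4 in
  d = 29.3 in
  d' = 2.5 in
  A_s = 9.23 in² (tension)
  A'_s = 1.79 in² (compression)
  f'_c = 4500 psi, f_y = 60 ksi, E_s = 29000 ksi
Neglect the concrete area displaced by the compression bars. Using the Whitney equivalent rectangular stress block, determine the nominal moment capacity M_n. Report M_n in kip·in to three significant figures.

M_n ≈ 13900 kip·in

Assume both steels yield.
a = (A_s − A'_s) f_y/(0.85 f'_c b) = (9.23 − 1.79) × 60/(0.85 × 4.5 × 12.4) = 9.412 in.
c = a/β₁ = 9.412/0.825 = 11.408 in; ε'_s = 0.003(c − d')/c = 0.0023 ≥ ε_y = 0.0021, so the compression steel yields.
M_n = (A_s − A'_s) f_y (d − a/2) + A'_s f_y (d − d') = 446.4 × (29.3 − 4.706) + 107.4 × (29.3 − 2.5) = 10978.8 + 2878.3 = 13857.1 kip·in.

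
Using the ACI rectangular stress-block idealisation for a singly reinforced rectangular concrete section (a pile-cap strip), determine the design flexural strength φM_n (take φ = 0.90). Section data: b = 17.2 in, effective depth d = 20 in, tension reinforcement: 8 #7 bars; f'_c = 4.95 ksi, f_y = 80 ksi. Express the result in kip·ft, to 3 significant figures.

φM_n ≈ 500 kip·ft

A_s = 8 × 0.6 = 4.8 in².
T = A_s f_y = 4.8 × 80 = 384 kips.
a = T/(0.85 f'_c b) = 384/(0.85 × 4.95 × 17.2) = 5.306 in.
M_n = T(d − a/2) = 384 × (20 − 2.653) = 6661.2 kip·in = 6661.2/12 = 555.10 kip·ft.
φM_n = 0.90 × 555.10 = 499.59 kip·ft.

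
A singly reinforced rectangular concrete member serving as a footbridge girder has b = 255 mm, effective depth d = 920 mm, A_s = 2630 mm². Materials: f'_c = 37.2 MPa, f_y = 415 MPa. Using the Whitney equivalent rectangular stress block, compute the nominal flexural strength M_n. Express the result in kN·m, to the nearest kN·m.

M_n ≈ 930 kN·m

T = A_s f_y = 2630 × 415 = 1091450 N = 1091.45 kN.
From C = T: a = T/(0.85 f'_c b) = 1091450/(0.85 × 37.2 × 255) = 135.36 mm.
M_n = T(d − a/2) = 1091.45 kN × (920 − 67.68) mm = 930.26 kN·m.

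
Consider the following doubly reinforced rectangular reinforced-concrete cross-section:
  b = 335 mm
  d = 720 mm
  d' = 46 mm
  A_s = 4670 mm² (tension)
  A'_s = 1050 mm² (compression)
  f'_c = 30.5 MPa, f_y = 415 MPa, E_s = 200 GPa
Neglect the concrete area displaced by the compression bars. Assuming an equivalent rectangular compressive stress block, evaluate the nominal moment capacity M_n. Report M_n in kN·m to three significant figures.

Assume both tension and compression steel yield.
Net tension couple steel: A_s − A'_s = 3620 mm².
a = (A_s − A'_s) f_y / (0.85 f'_c b) = 1502300/(0.85 × 30.5 × 335) = 172.98 mm.
c = a/β₁ = 172.98/0.832 = 207.91 mm; ε'_s = 0.003(c − d')/c = 0.0023 ≥ f_y/E_s = 0.0021, so compression steel does yield.
M_n = (A_s − A'_s) f_y (d − a/2) + A'_s f_y (d − d') = [1502300 × (720 − 86.49) + 435750 × (720 − 46)] × 10⁻⁶ = 951.72 + 293.70 = 1245.42 kN·m.

M_n ≈ 1250 kN·m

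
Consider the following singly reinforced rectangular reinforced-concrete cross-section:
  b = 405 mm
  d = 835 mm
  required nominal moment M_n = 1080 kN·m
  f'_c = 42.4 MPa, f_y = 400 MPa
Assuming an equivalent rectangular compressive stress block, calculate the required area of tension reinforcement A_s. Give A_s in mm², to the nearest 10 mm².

With M_n = 0.85 f'_c a b (d − a/2), solve the quadratic for a:
a = d − √(d² − 2M_n/(0.85 f'_c b)) = 835 − √(835² − 2 × 1080×10⁶/(0.85 × 42.4 × 405)) = 93.89 mm.
A_s = 0.85 f'_c a b / f_y = 0.85 × 42.4 × 93.89 × 405 / 400 = 3426.1 mm².

A_s ≈ 3430 mm²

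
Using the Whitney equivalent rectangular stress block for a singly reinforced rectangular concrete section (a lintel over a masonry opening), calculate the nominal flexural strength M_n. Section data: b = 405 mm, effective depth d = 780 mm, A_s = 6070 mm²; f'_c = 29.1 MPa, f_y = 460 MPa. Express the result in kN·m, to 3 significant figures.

T = A_s f_y = 6070 × 460 = 2792200 N = 2792.2 kN.
From C = T: a = T/(0.85 f'_c b) = 2792200/(0.85 × 29.1 × 405) = 278.73 mm.
M_n = T(d − a/2) = 2792.2 kN × (780 − 139.365) mm = 1788.78 kN·m.

M_n ≈ 1790 kN·m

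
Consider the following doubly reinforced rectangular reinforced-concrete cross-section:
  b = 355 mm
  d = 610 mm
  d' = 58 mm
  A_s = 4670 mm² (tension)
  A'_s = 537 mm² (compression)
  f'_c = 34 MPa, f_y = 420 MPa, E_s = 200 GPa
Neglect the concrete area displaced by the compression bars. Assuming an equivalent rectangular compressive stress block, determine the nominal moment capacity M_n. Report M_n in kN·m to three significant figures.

M_n ≈ 1040 kN·m

Assume both tension and compression steel yield.
Net tension couple steel: A_s − A'_s = 4133 mm².
a = (A_s − A'_s) f_y / (0.85 f'_c b) = 1735860/(0.85 × 34 × 355) = 169.20 mm.
c = a/β₁ = 169.20/0.807 = 209.67 mm; ε'_s = 0.003(c − d')/c = 0.0022 ≥ f_y/E_s = 0.0021, so compression steel does yield.
M_n = (A_s − A'_s) f_y (d − a/2) + A'_s f_y (d − d') = [1735860 × (610 − 84.6) + 225540 × (610 − 58)] × 10⁻⁶ = 912.02 + 124.50 = 1036.52 kN·m.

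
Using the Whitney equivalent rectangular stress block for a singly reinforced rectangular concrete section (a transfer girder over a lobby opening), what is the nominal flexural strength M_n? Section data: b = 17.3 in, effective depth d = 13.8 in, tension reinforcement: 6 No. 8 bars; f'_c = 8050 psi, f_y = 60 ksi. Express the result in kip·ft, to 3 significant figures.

A_s = 6 × 0.79 = 4.74 in².
T = A_s f_y = 4.74 × 60 = 284.4 kips.
a = T/(0.85 f'_c b) = 284.4/(0.85 × 8.05 × 17.3) = 2.403 in.
M_n = T(d − a/2) = 284.4 × (13.8 − 1.2015) = 3583.0 kip·in = 3583.0/12 = 298.58 kip·ft.

M_n ≈ 299 kip·ft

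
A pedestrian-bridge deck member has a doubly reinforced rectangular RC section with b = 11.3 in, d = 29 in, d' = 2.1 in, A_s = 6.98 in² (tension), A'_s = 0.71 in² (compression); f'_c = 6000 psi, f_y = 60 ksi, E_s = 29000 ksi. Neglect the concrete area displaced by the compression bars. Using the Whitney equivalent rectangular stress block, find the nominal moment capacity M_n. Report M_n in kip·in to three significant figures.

M_n ≈ 10800 kip·in

Assume both steels yield.
a = (A_s − A'_s) f_y/(0.85 f'_c b) = (6.98 − 0.71) × 60/(0.85 × 6 × 11.3) = 6.528 in.
c = a/β₁ = 6.528/0.75 = 8.704 in; ε'_s = 0.003(c − d')/c = 0.0023 ≥ ε_y = 0.0021, so the compression steel yields.
M_n = (A_s − A'_s) f_y (d − a/2) + A'_s f_y (d − d') = 376.2 × (29 − 3.264) + 42.6 × (29 − 2.1) = 9681.9 + 1145.9 = 10827.8 kip·in.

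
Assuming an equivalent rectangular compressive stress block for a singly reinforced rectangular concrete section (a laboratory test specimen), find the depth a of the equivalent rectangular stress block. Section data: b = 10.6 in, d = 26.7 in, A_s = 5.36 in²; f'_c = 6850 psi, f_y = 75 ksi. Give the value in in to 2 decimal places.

a ≈ 6.51 in

T = A_s f_y = 5.36 × 75 = 402 kips.
a = T/(0.85 f'_c b) = 402/(0.85 × 6.85 × 10.6) = 6.51 in.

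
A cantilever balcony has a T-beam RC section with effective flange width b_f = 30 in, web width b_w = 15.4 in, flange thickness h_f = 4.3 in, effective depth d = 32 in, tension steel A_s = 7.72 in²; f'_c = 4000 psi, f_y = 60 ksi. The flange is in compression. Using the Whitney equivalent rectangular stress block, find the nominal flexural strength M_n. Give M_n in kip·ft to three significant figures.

M_n ≈ 1150 kip·ft

Tension: T = A_s f_y = 7.72 × 60 = 463.2 kips.
Try a within the flange: a = T/(0.85 f'_c b_f) = 463.2/(0.85 × 4 × 30) = 4.541 in.
a = 4.541 > h_f = 4.3 in: the block extends into the web. Split into flange-overhang and web parts.
C_f = 0.85 f'_c (b_f − b_w) h_f = 0.85 × 4 × (30 − 15.4) × 4.3 = 213.5 kips.
Remaining web compression depth: a_w = (T − C_f)/(0.85 f'_c b_w) = (463.2 − 213.5)/(0.85 × 4 × 15.4) = 4.769 in.
M_n = C_f(d − h_f/2) + (T − C_f)(d − a_w/2) = 213.5 × (32 − 2.15) + 249.7 × (32 − 2.3845) = 6373.0 + 7395.0 = 13768.0 kip·in.
M_n = 13768.0/12 = 1147.33 kip·ft.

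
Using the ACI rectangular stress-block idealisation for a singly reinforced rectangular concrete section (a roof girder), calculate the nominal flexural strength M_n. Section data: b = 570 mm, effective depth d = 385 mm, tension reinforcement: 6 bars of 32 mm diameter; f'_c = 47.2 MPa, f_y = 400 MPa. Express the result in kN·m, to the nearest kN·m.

M_n ≈ 661 kN·m

A_s = 6 × 804 = 4824 mm².
T = A_s f_y = 4824 × 400 = 1929600 N = 1929.6 kN.
From C = T: a = T/(0.85 f'_c b) = 1929600/(0.85 × 47.2 × 570) = 84.38 mm.
M_n = T(d − a/2) = 1929.6 kN × (385 − 42.19) mm = 661.49 kN·m.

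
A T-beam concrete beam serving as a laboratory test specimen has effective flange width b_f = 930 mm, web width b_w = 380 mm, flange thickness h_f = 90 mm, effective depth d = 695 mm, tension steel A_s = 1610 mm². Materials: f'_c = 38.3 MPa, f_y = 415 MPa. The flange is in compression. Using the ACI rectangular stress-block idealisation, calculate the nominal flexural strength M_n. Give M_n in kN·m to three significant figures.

Tension: T = A_s f_y = 1610 × 415 = 668150 N.
Try a within the flange: a = T/(0.85 f'_c b_f) = 668150/(0.85 × 38.3 × 930) = 22.07 mm.
Since a = 22.07 ≤ h_f = 90 mm, the stress block lies entirely in the flange; analyse as a rectangular beam of width b_f.
M_n = T(d − a/2) = 668150 × (695 − 11.035) = 456.99 × 10⁶ N·mm.
M_n = 456.99 kN·m.

M_n ≈ 457 kN·m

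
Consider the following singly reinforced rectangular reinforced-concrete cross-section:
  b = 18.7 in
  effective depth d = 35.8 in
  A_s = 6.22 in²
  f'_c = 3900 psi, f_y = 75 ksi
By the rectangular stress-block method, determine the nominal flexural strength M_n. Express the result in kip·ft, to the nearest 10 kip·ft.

M_n ≈ 1250 kip·ft

T = A_s f_y = 6.22 × 75 = 466.5 kips.
a = T/(0.85 f'_c b) = 466.5/(0.85 × 3.9 × 18.7) = 7.525 in.
M_n = T(d − a/2) = 466.5 × (35.8 − 3.7625) = 14945.5 kip·in = 14945.5/12 = 1245.46 kip·ft.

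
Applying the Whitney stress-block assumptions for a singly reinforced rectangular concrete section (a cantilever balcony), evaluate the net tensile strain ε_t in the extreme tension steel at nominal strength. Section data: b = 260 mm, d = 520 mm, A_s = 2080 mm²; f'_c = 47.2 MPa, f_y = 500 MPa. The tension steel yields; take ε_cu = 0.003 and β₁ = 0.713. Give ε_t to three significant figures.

a = A_s f_y/(0.85 f'_c b) = 99.70 mm.
β₁ = 0.713, so c = a/β₁ = 99.70/0.713 = 139.83 mm.
From the linear strain diagram with ε_cu = 0.003: ε_t = 0.003 (d − c)/c = 0.003 × (520 − 139.83)/139.83 = 0.00816.
Since ε_t ≥ 0.005, the section is tension-controlled.

ε_t ≈ 0.00816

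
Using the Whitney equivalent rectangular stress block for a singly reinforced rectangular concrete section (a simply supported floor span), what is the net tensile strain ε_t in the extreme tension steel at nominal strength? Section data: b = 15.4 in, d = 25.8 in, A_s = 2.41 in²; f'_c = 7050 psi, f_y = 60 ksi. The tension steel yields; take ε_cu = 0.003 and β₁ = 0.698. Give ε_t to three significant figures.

a = A_s f_y/(0.85 f'_c b) = 1.567 in.
β₁ = 0.698, so c = a/β₁ = 1.567/0.698 = 2.245 in.
From the linear strain diagram with ε_cu = 0.003: ε_t = 0.003 (d − c)/c = 0.003 × (25.8 − 2.245)/2.245 = 0.0315.
Since ε_t ≥ 0.005, the section is tension-controlled.

ε_t ≈ 0.0315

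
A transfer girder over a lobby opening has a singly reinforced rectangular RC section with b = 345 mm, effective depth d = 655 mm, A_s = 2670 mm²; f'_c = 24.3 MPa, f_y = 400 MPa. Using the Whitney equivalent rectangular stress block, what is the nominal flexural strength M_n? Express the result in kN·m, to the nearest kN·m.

T = A_s f_y = 2670 × 400 = 1068000 N = 1068 kN.
From C = T: a = T/(0.85 f'_c b) = 1068000/(0.85 × 24.3 × 345) = 149.87 mm.
M_n = T(d − a/2) = 1068 kN × (655 − 74.935) mm = 619.51 kN·m.

M_n ≈ 620 kN·m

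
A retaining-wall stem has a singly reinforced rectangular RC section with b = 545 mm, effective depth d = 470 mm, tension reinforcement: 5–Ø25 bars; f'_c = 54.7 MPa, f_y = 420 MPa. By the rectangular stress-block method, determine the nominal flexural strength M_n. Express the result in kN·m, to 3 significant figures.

M_n ≈ 464 kN·m

A_s = 5 × 491 = 2455 mm².
T = A_s f_y = 2455 × 420 = 1031100 N = 1031.1 kN.
From C = T: a = T/(0.85 f'_c b) = 1031100/(0.85 × 54.7 × 545) = 40.69 mm.
M_n = T(d − a/2) = 1031.1 kN × (470 − 20.345) mm = 463.64 kN·m.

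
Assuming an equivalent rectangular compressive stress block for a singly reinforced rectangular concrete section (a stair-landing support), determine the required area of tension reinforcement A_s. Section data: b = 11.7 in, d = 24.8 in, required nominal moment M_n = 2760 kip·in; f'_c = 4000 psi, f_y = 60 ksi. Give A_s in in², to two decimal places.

From M_n = 0.85 f'_c a b (d − a/2):
a = d − √(d² − 2M_n/(0.85 f'_c b)) = 24.8 − √(24.8² − 2 × 2760/(0.85 × 4 × 11.7)) = 2.976 in.
A_s = 0.85 f'_c a b / f_y = 0.85 × 4 × 2.976 × 11.7 / 60 = 1.973 in².

A_s ≈ 1.97 in²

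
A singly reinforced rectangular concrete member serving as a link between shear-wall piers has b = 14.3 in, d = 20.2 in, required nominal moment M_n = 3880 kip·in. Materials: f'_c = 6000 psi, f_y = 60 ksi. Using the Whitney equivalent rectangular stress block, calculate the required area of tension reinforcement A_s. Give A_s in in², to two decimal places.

From M_n = 0.85 f'_c a b (d − a/2):
a = d − √(d² − 2M_n/(0.85 f'_c b)) = 20.2 − √(20.2² − 2 × 3880/(0.85 × 6 × 14.3)) = 2.832 in.
A_s = 0.85 f'_c a b / f_y = 0.85 × 6 × 2.832 × 14.3 / 60 = 3.442 in².

A_s ≈ 3.44 in²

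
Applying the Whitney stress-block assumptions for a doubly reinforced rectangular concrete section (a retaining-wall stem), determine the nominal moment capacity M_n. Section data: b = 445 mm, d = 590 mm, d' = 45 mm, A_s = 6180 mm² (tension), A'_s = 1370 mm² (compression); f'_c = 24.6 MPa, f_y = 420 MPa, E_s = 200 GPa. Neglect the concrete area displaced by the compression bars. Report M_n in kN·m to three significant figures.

M_n ≈ 1290 kN·m

Assume both tension and compression steel yield.
Net tension couple steel: A_s − A'_s = 4810 mm².
a = (A_s − A'_s) f_y / (0.85 f'_c b) = 2020200/(0.85 × 24.6 × 445) = 217.11 mm.
c = a/β₁ = 217.11/0.85 = 255.42 mm; ε'_s = 0.003(c − d')/c = 0.0025 ≥ f_y/E_s = 0.0021, so compression steel does yield.
M_n = (A_s − A'_s) f_y (d − a/2) + A'_s f_y (d − d') = [2020200 × (590 − 108.555) + 575400 × (590 − 45)] × 10⁻⁶ = 972.62 + 313.59 = 1286.21 kN·m.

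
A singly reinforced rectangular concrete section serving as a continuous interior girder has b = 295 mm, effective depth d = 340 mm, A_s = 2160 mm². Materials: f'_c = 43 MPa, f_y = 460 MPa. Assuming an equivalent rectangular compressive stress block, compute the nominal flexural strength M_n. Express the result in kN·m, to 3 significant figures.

T = A_s f_y = 2160 × 460 = 993600 N = 993.6 kN.
From C = T: a = T/(0.85 f'_c b) = 993600/(0.85 × 43 × 295) = 92.15 mm.
M_n = T(d − a/2) = 993.6 kN × (340 − 46.075) mm = 292.04 kN·m.

M_n ≈ 292 kN·m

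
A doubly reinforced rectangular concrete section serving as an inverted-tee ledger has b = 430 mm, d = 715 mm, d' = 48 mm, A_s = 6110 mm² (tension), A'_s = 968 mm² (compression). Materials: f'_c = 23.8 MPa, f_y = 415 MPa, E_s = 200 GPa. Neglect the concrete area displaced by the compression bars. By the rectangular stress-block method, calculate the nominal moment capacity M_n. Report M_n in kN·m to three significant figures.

M_n ≈ 1530 kN·m

Assume both tension and compression steel yield.
Net tension couple steel: A_s − A'_s = 5142 mm².
a = (A_s − A'_s) f_y / (0.85 f'_c b) = 2133930/(0.85 × 23.8 × 430) = 245.31 mm.
c = a/β₁ = 245.31/0.85 = 288.60 mm; ε'_s = 0.003(c − d')/c = 0.0025 ≥ f_y/E_s = 0.0021, so compression steel does yield.
M_n = (A_s − A'_s) f_y (d − a/2) + A'_s f_y (d − d') = [2133930 × (715 − 122.655) + 401720 × (715 − 48)] × 10⁻⁶ = 1264.02 + 267.95 = 1531.97 kN·m.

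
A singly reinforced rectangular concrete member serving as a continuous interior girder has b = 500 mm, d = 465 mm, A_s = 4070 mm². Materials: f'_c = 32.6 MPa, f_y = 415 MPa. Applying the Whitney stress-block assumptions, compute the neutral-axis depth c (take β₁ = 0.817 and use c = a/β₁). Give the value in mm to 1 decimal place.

c ≈ 149.2 mm

T = A_s f_y = 4070 × 415 = 1689050 N = 1689.05 kN.
Setting C = 0.85 f'_c a b equal to T: a = 1689050/(0.85 × 32.6 × 500) = 121.909 mm.
With β₁ = 0.817, c = a/β₁ = 121.909/0.817 = 149.2 mm.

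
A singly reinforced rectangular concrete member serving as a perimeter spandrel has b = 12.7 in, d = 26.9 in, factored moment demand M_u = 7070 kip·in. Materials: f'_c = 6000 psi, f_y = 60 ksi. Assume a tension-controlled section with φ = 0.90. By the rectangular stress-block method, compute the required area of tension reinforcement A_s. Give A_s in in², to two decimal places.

M_n = M_u/φ = 7070/0.90 = 7855.56 kip·in.
From M_n = 0.85 f'_c a b (d − a/2):
a = d − √(d² − 2M_n/(0.85 f'_c b)) = 26.9 − √(26.9² − 2 × 7855.56/(0.85 × 6 × 12.7)) = 4.967 in.
A_s = 0.85 f'_c a b / f_y = 0.85 × 6 × 4.967 × 12.7 / 60 = 5.362 in².

A_s ≈ 5.36 in²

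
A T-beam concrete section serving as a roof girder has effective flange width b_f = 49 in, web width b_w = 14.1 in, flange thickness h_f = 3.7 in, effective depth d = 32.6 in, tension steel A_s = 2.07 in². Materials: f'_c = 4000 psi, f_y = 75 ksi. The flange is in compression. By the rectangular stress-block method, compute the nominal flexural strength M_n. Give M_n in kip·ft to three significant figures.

M_n ≈ 416 kip·ft

Tension: T = A_s f_y = 2.07 × 75 = 155.25 kips.
Try a within the flange: a = T/(0.85 f'_c b_f) = 155.25/(0.85 × 4 × 49) = 0.932 in.
Since a = 0.932 ≤ h_f = 3.7 in, the stress block lies entirely in the flange; analyse as a rectangular beam of width b_f.
M_n = T(d − a/2) = 155.25 × (32.6 − 0.466) = 4988.8 kip·in.
M_n = 4988.8/12 = 415.73 kip·ft.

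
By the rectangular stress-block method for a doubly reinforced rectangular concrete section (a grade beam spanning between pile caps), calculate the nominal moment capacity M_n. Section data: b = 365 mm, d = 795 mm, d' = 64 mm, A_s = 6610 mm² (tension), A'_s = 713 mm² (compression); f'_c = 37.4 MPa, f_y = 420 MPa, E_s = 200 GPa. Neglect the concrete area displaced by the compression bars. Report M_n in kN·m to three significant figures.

Assume both tension and compression steel yield.
Net tension couple steel: A_s − A'_s = 5897 mm².
a = (A_s − A'_s) f_y / (0.85 f'_c b) = 2476740/(0.85 × 37.4 × 365) = 213.45 mm.
c = a/β₁ = 213.45/0.783 = 272.61 mm; ε'_s = 0.003(c − d')/c = 0.0023 ≥ f_y/E_s = 0.0021, so compression steel does yield.
M_n = (A_s − A'_s) f_y (d − a/2) + A'_s f_y (d − d') = [2476740 × (795 − 106.725) + 299460 × (795 − 64)] × 10⁻⁶ = 1704.68 + 218.91 = 1923.59 kN·m.

M_n ≈ 1920 kN·m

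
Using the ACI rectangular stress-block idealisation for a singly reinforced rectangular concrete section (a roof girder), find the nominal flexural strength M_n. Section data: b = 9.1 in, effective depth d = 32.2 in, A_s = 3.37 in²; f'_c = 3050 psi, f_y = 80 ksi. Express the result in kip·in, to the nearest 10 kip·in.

M_n ≈ 7140 kip·in

T = A_s f_y = 3.37 × 80 = 269.6 kips.
a = T/(0.85 f'_c b) = 269.6/(0.85 × 3.05 × 9.1) = 11.428 in.
M_n = T(d − a/2) = 269.6 × (32.2 − 5.714) = 7140.6 kip·in.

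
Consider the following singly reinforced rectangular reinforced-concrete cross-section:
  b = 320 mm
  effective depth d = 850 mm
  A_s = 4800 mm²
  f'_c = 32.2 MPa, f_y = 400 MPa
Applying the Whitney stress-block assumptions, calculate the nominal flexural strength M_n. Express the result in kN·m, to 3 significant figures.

T = A_s f_y = 4800 × 400 = 1920000 N = 1920 kN.
From C = T: a = T/(0.85 f'_c b) = 1920000/(0.85 × 32.2 × 320) = 219.22 mm.
M_n = T(d − a/2) = 1920 kN × (850 − 109.61) mm = 1421.55 kN·m.

M_n ≈ 1420 kN·m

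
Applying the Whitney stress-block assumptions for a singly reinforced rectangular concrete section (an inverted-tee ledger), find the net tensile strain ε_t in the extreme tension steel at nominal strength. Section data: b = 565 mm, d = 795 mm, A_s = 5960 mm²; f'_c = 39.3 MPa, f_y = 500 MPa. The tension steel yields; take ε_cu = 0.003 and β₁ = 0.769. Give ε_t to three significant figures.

ε_t ≈ 0.00862

a = A_s f_y/(0.85 f'_c b) = 157.89 mm.
β₁ = 0.769, so c = a/β₁ = 157.89/0.769 = 205.32 mm.
From the linear strain diagram with ε_cu = 0.003: ε_t = 0.003 (d − c)/c = 0.003 × (795 − 205.32)/205.32 = 0.00862.
Since ε_t ≥ 0.005, the section is tension-controlled.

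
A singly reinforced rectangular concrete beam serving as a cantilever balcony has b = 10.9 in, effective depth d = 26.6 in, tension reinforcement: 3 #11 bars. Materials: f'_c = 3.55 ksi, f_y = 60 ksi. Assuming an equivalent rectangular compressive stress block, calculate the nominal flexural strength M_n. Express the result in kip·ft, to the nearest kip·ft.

M_n ≈ 523 kip·ft

A_s = 3 × 1.56 = 4.68 in².
T = A_s f_y = 4.68 × 60 = 280.8 kips.
a = T/(0.85 f'_c b) = 280.8/(0.85 × 3.55 × 10.9) = 8.537 in.
M_n = T(d − a/2) = 280.8 × (26.6 − 4.2685) = 6270.7 kip·in = 6270.7/12 = 522.56 kip·ft.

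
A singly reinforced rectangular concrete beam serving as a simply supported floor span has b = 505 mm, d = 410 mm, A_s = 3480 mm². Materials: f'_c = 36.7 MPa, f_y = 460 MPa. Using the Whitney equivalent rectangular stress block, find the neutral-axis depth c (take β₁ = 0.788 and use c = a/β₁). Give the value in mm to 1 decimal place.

c ≈ 129.0 mm

T = A_s f_y = 3480 × 460 = 1600800 N = 1600.8 kN.
Setting C = 0.85 f'_c a b equal to T: a = 1600800/(0.85 × 36.7 × 505) = 101.616 mm.
With β₁ = 0.788, c = a/β₁ = 101.616/0.788 = 129.0 mm.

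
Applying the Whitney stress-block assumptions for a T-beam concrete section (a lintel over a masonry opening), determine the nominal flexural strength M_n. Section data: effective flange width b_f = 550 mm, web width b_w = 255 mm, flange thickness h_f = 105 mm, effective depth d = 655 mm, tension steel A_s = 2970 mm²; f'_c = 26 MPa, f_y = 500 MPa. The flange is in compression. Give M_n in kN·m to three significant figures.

Tension: T = A_s f_y = 2970 × 500 = 1485000 N.
Try a within the flange: a = T/(0.85 f'_c b_f) = 1485000/(0.85 × 26 × 550) = 122.17 mm.
a = 122.17 > h_f = 105 mm: the block extends into the web. Split into flange-overhang and web parts.
C_f = 0.85 f'_c (b_f − b_w) h_f = 0.85 × 26 × (550 − 255) × 105 = 684548 N.
Remaining web compression depth: a_w = (T − C_f)/(0.85 f'_c b_w) = (1485000 − 684548)/(0.85 × 26 × 255) = 142.04 mm.
M_n = C_f(d − h_f/2) + (T − C_f)(d − a_w/2) = 684548 × (655 − 52.5) + 800452 × (655 − 71.02) = 412.44 + 467.45 = 879.89 × 10⁶ N·mm.
M_n = 879.89 kN·m.

M_n ≈ 880 kN·m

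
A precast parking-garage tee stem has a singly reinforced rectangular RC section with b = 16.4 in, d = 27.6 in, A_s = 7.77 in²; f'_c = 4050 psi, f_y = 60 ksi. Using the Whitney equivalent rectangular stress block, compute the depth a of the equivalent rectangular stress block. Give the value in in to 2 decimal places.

a ≈ 8.26 in

T = A_s f_y = 7.77 × 60 = 466.2 kips.
a = T/(0.85 f'_c b) = 466.2/(0.85 × 4.05 × 16.4) = 8.26 in.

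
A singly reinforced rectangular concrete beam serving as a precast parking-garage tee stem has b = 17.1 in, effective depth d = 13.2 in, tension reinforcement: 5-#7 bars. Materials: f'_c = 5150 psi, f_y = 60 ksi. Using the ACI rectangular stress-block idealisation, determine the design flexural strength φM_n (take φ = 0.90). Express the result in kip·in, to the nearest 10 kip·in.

φM_n ≈ 1940 kip·in

A_s = 5 × 0.6 = 3 in².
T = A_s f_y = 3 × 60 = 180 kips.
a = T/(0.85 f'_c b) = 180/(0.85 × 5.15 × 17.1) = 2.405 in.
M_n = T(d − a/2) = 180 × (13.2 − 1.2025) = 2159.6 kip·in.
φM_n = 0.90 × 2159.6 = 1943.6 kip·in.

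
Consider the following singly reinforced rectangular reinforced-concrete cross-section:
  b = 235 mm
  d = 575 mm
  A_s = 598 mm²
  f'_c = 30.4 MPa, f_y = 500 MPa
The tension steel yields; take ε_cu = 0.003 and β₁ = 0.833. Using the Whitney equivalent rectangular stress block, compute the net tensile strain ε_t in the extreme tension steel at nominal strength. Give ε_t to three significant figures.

a = A_s f_y/(0.85 f'_c b) = 49.24 mm.
β₁ = 0.833, so c = a/β₁ = 49.24/0.833 = 59.11 mm.
From the linear strain diagram with ε_cu = 0.003: ε_t = 0.003 (d − c)/c = 0.003 × (575 − 59.11)/59.11 = 0.0262.
Since ε_t ≥ 0.005, the section is tension-controlled.

ε_t ≈ 0.0262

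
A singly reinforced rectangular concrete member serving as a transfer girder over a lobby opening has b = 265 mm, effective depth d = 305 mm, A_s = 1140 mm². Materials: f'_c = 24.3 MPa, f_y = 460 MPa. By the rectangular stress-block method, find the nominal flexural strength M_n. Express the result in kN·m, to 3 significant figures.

T = A_s f_y = 1140 × 460 = 524400 N = 524.4 kN.
From C = T: a = T/(0.85 f'_c b) = 524400/(0.85 × 24.3 × 265) = 95.81 mm.
M_n = T(d − a/2) = 524.4 kN × (305 − 47.905) mm = 134.82 kN·m.

M_n ≈ 135 kN·m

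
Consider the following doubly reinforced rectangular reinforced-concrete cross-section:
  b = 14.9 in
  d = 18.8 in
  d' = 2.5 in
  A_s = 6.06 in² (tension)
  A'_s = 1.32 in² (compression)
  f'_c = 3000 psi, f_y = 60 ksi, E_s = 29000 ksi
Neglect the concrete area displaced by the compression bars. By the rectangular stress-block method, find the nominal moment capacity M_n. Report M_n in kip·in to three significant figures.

M_n ≈ 5570 kip·in

Assume both steels yield.
a = (A_s − A'_s) f_y/(0.85 f'_c b) = (6.06 − 1.32) × 60/(0.85 × 3 × 14.9) = 7.485 in.
c = a/β₁ = 7.485/0.85 = 8.806 in; ε'_s = 0.003(c − d')/c = 0.0021 ≥ ε_y = 0.0021, so the compression steel yields.
M_n = (A_s − A'_s) f_y (d − a/2) + A'_s f_y (d − d') = 284.4 × (18.8 − 3.7425) + 79.2 × (18.8 − 2.5) = 4282.4 + 1291.0 = 5573.4 kip·in.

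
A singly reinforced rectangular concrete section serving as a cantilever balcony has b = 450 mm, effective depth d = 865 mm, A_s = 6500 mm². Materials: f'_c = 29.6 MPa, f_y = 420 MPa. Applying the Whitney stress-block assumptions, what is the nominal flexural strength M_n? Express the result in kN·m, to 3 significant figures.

T = A_s f_y = 6500 × 420 = 2730000 N = 2730 kN.
From C = T: a = T/(0.85 f'_c b) = 2730000/(0.85 × 29.6 × 450) = 241.12 mm.
M_n = T(d − a/2) = 2730 kN × (865 − 120.56) mm = 2032.32 kN·m.

M_n ≈ 2030 kN·m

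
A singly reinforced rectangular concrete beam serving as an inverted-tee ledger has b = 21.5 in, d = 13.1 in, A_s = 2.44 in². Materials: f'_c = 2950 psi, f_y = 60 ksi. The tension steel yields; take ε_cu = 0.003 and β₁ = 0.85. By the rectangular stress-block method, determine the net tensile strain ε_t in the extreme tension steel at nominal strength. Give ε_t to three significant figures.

a = A_s f_y/(0.85 f'_c b) = 2.716 in.
β₁ = 0.85, so c = a/β₁ = 2.716/0.85 = 3.195 in.
From the linear strain diagram with ε_cu = 0.003: ε_t = 0.003 (d − c)/c = 0.003 × (13.1 − 3.195)/3.195 = 0.00930.
Since ε_t ≥ 0.005, the section is tension-controlled.

ε_t ≈ 0.00930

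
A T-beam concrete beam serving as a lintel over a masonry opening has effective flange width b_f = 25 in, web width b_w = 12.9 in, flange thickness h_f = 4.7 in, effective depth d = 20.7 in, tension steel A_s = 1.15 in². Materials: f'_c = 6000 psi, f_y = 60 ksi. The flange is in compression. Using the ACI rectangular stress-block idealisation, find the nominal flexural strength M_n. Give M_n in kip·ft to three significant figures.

Tension: T = A_s f_y = 1.15 × 60 = 69 kips.
Try a within the flange: a = T/(0.85 f'_c b_f) = 69/(0.85 × 6 × 25) = 0.541 in.
Since a = 0.541 ≤ h_f = 4.7 in, the stress block lies entirely in the flange; analyse as a rectangular beam of width b_f.
M_n = T(d − a/2) = 69 × (20.7 − 0.2705) = 1409.6 kip·in.
M_n = 1409.6/12 = 117.47 kip·ft.

M_n ≈ 117 kip·ft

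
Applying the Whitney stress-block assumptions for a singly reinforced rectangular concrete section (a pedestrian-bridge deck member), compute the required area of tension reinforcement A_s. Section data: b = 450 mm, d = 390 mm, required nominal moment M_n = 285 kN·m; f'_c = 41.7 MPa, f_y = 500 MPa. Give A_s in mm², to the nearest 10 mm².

With M_n = 0.85 f'_c a b (d − a/2), solve the quadratic for a:
a = d − √(d² − 2M_n/(0.85 f'_c b)) = 390 − √(390² − 2 × 285×10⁶/(0.85 × 41.7 × 450)) = 48.88 mm.
A_s = 0.85 f'_c a b / f_y = 0.85 × 41.7 × 48.88 × 450 / 500 = 1559.3 mm².

A_s ≈ 1560 mm²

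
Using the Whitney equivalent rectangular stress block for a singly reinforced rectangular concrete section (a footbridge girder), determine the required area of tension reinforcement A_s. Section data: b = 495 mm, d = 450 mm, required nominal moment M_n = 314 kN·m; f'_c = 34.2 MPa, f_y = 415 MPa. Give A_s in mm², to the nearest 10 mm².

With M_n = 0.85 f'_c a b (d − a/2), solve the quadratic for a:
a = d − √(d² − 2M_n/(0.85 f'_c b)) = 450 − √(450² − 2 × 314×10⁶/(0.85 × 34.2 × 495)) = 51.43 mm.
A_s = 0.85 f'_c a b / f_y = 0.85 × 34.2 × 51.43 × 495 / 415 = 1783.3 mm².

A_s ≈ 1780 mm²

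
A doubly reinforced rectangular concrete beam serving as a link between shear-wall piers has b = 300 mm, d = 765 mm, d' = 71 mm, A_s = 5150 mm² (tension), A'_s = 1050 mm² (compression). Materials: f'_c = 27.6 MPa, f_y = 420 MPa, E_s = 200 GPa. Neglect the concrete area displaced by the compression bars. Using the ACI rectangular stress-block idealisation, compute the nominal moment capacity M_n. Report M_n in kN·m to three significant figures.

M_n ≈ 1410 kN·m

Assume both tension and compression steel yield.
Net tension couple steel: A_s − A'_s = 4100 mm².
a = (A_s − A'_s) f_y / (0.85 f'_c b) = 1722000/(0.85 × 27.6 × 300) = 244.67 mm.
c = a/β₁ = 244.67/0.85 = 287.85 mm; ε'_s = 0.003(c − d')/c = 0.0023 ≥ f_y/E_s = 0.0021, so compression steel does yield.
M_n = (A_s − A'_s) f_y (d − a/2) + A'_s f_y (d − d') = [1722000 × (765 − 122.335) + 441000 × (765 − 71)] × 10⁻⁶ = 1106.67 + 306.05 = 1412.72 kN·m.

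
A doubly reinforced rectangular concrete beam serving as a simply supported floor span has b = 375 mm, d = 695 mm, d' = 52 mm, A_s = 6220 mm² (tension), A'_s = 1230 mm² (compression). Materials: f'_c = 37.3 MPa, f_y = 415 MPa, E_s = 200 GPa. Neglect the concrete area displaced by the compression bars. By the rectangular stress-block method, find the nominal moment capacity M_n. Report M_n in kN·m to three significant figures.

M_n ≈ 1590 kN·m

Assume both tension and compression steel yield.
Net tension couple steel: A_s − A'_s = 4990 mm².
a = (A_s − A'_s) f_y / (0.85 f'_c b) = 2070850/(0.85 × 37.3 × 375) = 174.18 mm.
c = a/β₁ = 174.18/0.784 = 222.17 mm; ε'_s = 0.003(c − d')/c = 0.0023 ≥ f_y/E_s = 0.0021, so compression steel does yield.
M_n = (A_s − A'_s) f_y (d − a/2) + A'_s f_y (d − d') = [2070850 × (695 − 87.09) + 510450 × (695 − 52)] × 10⁻⁶ = 1258.89 + 328.22 = 1587.11 kN·m.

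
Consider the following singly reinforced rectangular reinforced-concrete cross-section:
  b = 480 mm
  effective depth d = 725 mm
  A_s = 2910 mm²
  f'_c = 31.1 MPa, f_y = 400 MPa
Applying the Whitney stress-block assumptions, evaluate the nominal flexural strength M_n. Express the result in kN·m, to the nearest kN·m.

T = A_s f_y = 2910 × 400 = 1164000 N = 1164 kN.
From C = T: a = T/(0.85 f'_c b) = 1164000/(0.85 × 31.1 × 480) = 91.73 mm.
M_n = T(d − a/2) = 1164 kN × (725 − 45.865) mm = 790.51 kN·m.

M_n ≈ 791 kN·m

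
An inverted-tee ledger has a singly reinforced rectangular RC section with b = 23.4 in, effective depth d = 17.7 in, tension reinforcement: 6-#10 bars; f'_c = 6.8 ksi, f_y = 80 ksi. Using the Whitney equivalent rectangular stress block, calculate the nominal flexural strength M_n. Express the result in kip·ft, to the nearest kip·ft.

M_n ≈ 785 kip·ft

A_s = 6 × 1.27 = 7.62 in².
T = A_s f_y = 7.62 × 80 = 609.6 kips.
a = T/(0.85 f'_c b) = 609.6/(0.85 × 6.8 × 23.4) = 4.507 in.
M_n = T(d − a/2) = 609.6 × (17.7 − 2.2535) = 9416.2 kip·in = 9416.2/12 = 784.68 kip·ft.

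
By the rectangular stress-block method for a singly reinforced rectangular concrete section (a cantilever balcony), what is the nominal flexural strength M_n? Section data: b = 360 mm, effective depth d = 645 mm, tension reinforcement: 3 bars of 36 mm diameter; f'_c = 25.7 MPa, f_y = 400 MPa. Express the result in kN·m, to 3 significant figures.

A_s = 3 × 1018 = 3054 mm².
T = A_s f_y = 3054 × 400 = 1221600 N = 1221.6 kN.
From C = T: a = T/(0.85 f'_c b) = 1221600/(0.85 × 25.7 × 360) = 155.34 mm.
M_n = T(d − a/2) = 1221.6 kN × (645 − 77.67) mm = 693.05 kN·m.

M_n ≈ 693 kN·m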